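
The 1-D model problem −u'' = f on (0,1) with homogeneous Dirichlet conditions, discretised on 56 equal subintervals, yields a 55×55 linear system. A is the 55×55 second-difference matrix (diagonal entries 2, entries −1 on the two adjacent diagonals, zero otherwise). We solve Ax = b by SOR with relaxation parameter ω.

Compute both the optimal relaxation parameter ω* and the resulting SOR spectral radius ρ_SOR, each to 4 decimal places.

ω* = 1.8938, ρ_SOR = 0.8938

B_J for the 55×55 system has eigenvalues cos(kπ/56); ρ_J = cos(π/56) = 0.9984.
√(1 − cos²(π/56)) = sin(π/56) ≈ 0.05607.
ω* = 2/(1+0.05607) = 1.8938
and ρ(B_{ω*}) = 1.8938 − 1 = 0.8938.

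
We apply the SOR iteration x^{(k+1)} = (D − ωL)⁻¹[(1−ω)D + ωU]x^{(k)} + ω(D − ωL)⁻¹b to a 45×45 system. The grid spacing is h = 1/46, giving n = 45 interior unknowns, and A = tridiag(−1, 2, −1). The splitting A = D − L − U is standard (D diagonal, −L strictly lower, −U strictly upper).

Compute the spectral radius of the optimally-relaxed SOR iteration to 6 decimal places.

With n=45, ρ(Jacobi) = cos(π/46) = 0.997669.
√(1 − cos²(π/46)) = sin(π/46) ≈ 0.0682424.
ω* = 2 / (1 + 0.0682424) = 2 / 1.0682424 ≈ 1.872234.
Hence ρ(B_{ω*}) = 1.872234 − 1 = 0.872234.

ρ_SOR = 0.872234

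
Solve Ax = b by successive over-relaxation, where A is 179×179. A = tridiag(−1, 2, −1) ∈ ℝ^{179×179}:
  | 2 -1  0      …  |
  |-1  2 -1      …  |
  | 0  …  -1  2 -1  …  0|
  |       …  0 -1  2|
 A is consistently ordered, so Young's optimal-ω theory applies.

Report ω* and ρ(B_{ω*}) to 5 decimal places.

[ρ_J] n=179: ρ(B_J) = cos(π/(n+1)) = cos(π/180) = 0.99985.
root = sin(π/180) = 0.017452  (since 1−cos² = sin²).
ω* = 2 / (1 + 0.017452) = 2 / 1.017452 ≈ 1.96569.
ρ_SOR = ω* − 1 = 1.96569 − 1 = 0.96569.

ω* = 1.96569, ρ_SOR = 0.96569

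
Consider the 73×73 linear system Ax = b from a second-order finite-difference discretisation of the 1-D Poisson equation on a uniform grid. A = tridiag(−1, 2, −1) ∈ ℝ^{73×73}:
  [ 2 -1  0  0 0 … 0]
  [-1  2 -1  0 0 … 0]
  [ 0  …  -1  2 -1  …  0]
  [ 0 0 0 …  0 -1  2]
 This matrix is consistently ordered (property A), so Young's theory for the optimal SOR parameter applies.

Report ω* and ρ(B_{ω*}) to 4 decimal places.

ρ_J = max_k |cos(kπ/74)| = cos(π/74) = 0.9991
√(1 − cos²(π/74)) = sin(π/74) ≈ 0.04244.
ω* = 2/(1 + 0.04244) = 2/1.04244 = 1.9186.
[ρ_SOR] ω* − 1 = 0.9186.

ω* = 1.9186, ρ_SOR = 0.9186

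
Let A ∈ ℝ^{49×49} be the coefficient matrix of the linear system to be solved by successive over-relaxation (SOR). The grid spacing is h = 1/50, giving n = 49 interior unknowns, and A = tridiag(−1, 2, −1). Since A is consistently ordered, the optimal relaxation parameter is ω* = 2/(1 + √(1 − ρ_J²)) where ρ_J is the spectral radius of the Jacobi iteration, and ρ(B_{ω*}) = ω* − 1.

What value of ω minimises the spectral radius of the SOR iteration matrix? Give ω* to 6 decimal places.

½·tridiag(1,0,1) at n=49: λ_k = cos(kπ/50); max |λ| at k=1 ⇒ ρ_J = cos(π/50) ≈ 0.998027.
root = sin(π/50) = 0.0627905  (since 1−cos² = sin²).
Then 2/(1+√(1−ρ_J²)) = 2/(1+0.0627905); ω* = 2/1.0627905 = 1.881838.
[ρ_SOR] ω* − 1 = 0.881838.

ω* = 1.881838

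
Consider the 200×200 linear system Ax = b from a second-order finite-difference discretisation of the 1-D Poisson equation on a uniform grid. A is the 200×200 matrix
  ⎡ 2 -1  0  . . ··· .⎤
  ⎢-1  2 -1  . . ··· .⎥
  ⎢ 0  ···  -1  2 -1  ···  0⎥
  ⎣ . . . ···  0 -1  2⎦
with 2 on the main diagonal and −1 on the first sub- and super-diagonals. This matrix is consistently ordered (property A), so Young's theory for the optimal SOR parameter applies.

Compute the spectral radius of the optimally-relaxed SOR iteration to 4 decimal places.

ρ_SOR = 0.9692

With n=200, ρ(Jacobi) = cos(π/201) = 0.9999.
√(1−ρ_J²) = |sin(π/201)| = 0.01563
ω* = 2/(1 + 0.01563) = 2/1.01563 = 1.9692.
ρ_SOR = ω* − 1 = 1.9692 − 1 = 0.9692.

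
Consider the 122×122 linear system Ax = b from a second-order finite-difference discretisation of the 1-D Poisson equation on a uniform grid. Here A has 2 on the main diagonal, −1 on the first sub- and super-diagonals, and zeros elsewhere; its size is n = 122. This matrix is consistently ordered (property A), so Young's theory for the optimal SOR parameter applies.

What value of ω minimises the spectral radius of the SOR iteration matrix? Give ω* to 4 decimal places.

ω* = 1.9502

½·tridiag(1,0,1) at n=122: λ_k = cos(kπ/123); max |λ| at k=1 ⇒ ρ_J = cos(π/123) ≈ 0.9997.
√(1−ρ_J²) simplifies to sin(π/123) = 0.02554.
ω* = 2 / (1 + 0.02554) = 2 / 1.02554 ≈ 1.9502.
and ρ(B_{ω*}) = 1.9502 − 1 = 0.9502.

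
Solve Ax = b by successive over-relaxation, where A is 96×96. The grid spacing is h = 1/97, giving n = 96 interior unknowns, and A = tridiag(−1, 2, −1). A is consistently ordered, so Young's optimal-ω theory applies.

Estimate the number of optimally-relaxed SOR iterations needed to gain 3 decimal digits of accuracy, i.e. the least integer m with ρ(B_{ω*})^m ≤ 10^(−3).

m = 107

[ρ_J] n=96: ρ(B_J) = cos(π/(n+1)) = cos(π/97) = 0.9994756.
1 − cos²(π/97) = sin²(π/97) ⇒ √(1−ρ_J²) = sin(π/97) = 0.0323819.
ω* = 2 / (1 + 0.0323819) = 2 / 1.0323819 ≈ 1.9372676.
At ω = 1.9372676 every |λ(B_ω)| = ω−1, so ρ_SOR = 0.9372676.
(0.9372676)^m ≤ 10^{−3}  ⇒  m·ln(0.9372676) ≤ −3·ln10  ⇒  m ≥ 106.624  ⇒  m = 107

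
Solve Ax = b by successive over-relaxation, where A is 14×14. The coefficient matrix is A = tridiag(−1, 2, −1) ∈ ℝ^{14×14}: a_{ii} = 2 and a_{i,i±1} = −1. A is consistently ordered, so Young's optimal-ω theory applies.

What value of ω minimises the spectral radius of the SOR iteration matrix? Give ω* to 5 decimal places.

ρ_J = max_k |cos(kπ/15)| = cos(π/15) = 0.97815
√(1−ρ_J²) simplifies to sin(π/15) = 0.207912.
ω* = 2/(1 + 0.207912) = 2/1.207912 = 1.65575.
[ρ_SOR] ω* − 1 = 0.65575.

ω* = 1.65575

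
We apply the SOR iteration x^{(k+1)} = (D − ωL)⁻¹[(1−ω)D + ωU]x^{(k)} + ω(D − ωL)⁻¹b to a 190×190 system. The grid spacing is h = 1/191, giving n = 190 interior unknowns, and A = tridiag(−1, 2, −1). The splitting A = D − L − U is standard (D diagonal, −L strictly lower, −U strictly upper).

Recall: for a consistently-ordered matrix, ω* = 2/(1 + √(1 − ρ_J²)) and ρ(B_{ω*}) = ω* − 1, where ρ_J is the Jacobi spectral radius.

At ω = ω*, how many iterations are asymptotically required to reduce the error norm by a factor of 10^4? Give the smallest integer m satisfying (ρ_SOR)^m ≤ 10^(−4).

[ρ_J] n=190: ρ(B_J) = cos(π/(n+1)) = cos(π/191) = 0.9998647.
1 − cos²(π/191) = sin²(π/191) ⇒ √(1−ρ_J²) = sin(π/191) = 0.0164474.
Young: ω* = 2/(1+√(1−ρ_J²)) = 2/(1+0.0164474) = 2/1.0164474 = 1.9676375.
Hence ρ(B_{ω*}) = 1.9676375 − 1 = 0.9676375.
For 4 digits: m = 4·ln10 / (−ln 0.9676375) = 9.21034/0.0328977 = 279.969; round up → m = 280.

m = 280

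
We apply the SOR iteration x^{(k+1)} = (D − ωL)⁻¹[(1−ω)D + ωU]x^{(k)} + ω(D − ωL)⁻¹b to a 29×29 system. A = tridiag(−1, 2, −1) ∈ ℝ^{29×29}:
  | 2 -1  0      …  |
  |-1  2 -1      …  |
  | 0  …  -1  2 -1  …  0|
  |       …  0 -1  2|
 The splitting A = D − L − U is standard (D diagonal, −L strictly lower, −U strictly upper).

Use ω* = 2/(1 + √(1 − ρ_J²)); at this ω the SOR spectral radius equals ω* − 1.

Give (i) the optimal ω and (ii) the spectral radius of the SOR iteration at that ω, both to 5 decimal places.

ω* = 1.81073, ρ_SOR = 0.81073

½·tridiag(1,0,1) at n=29: λ_k = cos(kπ/30); max |λ| at k=1 ⇒ ρ_J = cos(π/30) ≈ 0.99452.
√(1 − cos²(π/30)) = sin(π/30) ≈ 0.104528.
ω* = 2 / (1 + 0.104528) = 2 / 1.104528 ≈ 1.81073.
ρ(B_{ω*}) = ω*−1 = 0.81073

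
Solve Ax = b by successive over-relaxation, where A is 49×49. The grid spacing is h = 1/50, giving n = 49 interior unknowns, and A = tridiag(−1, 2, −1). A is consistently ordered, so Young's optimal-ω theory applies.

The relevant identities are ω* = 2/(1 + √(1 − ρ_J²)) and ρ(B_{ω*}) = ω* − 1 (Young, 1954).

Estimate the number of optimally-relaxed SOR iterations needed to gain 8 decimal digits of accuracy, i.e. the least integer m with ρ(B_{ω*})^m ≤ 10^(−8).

m = 147

With n=49, ρ(Jacobi) = cos(π/50) = 0.9980267.
root = sin(π/50) = 0.0627905  (since 1−cos² = sin²).
[ω*] 2 ÷ (1 + 0.0627905) = 2 ÷ 1.0627905 = 1.8818384.
ρ_SOR = ω* − 1 ≈ 0.8818384.
Need (0.8818384)^m ≤ 10^(−8): m ≥ 8·ln10/|ln 0.8818384| = 18.4207/0.125746 = 146.491 ⇒ m = 147.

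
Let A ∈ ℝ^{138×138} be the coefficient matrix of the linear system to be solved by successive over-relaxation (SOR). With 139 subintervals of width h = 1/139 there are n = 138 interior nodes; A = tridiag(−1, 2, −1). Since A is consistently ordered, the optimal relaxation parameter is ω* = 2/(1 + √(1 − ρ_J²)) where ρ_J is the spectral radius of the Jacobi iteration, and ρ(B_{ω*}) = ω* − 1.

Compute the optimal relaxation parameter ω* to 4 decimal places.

ρ_J = max_k |cos(kπ/139)| = cos(π/139) = 0.9997
1 − cos²(π/139) = sin²(π/139) ⇒ √(1−ρ_J²) = sin(π/139) = 0.02260.
ω* = 2/(1+0.02260) = 1.9558
and ρ(B_{ω*}) = 1.9558 − 1 = 0.9558.

ω* = 1.9558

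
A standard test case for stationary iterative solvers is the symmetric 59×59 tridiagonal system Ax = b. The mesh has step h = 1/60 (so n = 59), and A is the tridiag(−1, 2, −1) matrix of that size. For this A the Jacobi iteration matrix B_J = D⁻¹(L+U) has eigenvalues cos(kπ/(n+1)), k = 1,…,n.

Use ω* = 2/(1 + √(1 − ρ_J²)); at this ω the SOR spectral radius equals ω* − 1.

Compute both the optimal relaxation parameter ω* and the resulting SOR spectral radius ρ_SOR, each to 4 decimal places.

B_J for the 59×59 system has eigenvalues cos(kπ/60); ρ_J = cos(π/60) = 0.9986.
√(1−ρ_J²) simplifies to sin(π/60) = 0.05234.
ω* = 2/(1+0.05234) = 1.9005
Hence ρ(B_{ω*}) = 1.9005 − 1 = 0.9005.

ω* = 1.9005, ρ_SOR = 0.9005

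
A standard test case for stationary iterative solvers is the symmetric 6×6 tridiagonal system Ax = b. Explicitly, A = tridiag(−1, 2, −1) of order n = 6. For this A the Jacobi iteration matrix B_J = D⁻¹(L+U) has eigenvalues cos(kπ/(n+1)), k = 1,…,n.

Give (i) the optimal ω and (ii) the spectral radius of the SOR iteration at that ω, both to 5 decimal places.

½·tridiag(1,0,1) at n=6: λ_k = cos(kπ/7); max |λ| at k=1 ⇒ ρ_J = cos(π/7) ≈ 0.90097.
√(1−ρ_J²) simplifies to sin(π/7) = 0.433884.
ω* = 2/(1+0.433884) = 1.39481
and ρ(B_{ω*}) = 1.39481 − 1 = 0.39481.

ω* = 1.39481, ρ_SOR = 0.39481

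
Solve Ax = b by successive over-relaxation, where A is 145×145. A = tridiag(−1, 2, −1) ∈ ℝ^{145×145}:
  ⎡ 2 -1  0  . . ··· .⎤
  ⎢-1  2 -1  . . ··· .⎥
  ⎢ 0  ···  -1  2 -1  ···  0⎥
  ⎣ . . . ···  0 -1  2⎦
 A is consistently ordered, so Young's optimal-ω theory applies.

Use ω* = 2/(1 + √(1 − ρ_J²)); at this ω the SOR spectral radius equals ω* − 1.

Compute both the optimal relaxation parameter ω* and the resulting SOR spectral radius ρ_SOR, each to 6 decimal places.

n=145: λ(B_J) = 1 − λ(A)/2 = cos(kπ/146); k=1 gives ρ_J = 0.999769.
√(1−ρ_J²) = |sin(π/146)| = 0.0215161
[ω*] 2 ÷ (1 + 0.0215161) = 2 ÷ 1.0215161 = 1.957874.
ρ(B_{ω*}) = ω*−1 = 0.957874

ω* = 1.957874, ρ_SOR = 0.957874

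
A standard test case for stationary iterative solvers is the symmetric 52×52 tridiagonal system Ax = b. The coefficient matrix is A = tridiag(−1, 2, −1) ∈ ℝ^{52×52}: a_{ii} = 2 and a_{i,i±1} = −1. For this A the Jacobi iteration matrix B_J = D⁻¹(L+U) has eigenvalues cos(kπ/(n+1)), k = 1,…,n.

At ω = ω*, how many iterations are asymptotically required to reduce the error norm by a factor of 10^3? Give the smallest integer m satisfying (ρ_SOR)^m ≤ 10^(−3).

B_J for the 52×52 system has eigenvalues cos(kπ/53); ρ_J = cos(π/53) = 0.9982437.
√(1−ρ_J²) = |sin(π/53)| = 0.0592406
Young: ω* = 2/(1+√(1−ρ_J²)) = 2/(1+0.0592406) = 2/1.0592406 = 1.8881451.
[ρ_SOR] ω* − 1 = 0.8881451.
(0.8881451)^m ≤ 10^{−3}  ⇒  m·ln(0.8881451) ≤ −3·ln10  ⇒  m ≥ 58.234  ⇒  m = 59

m = 59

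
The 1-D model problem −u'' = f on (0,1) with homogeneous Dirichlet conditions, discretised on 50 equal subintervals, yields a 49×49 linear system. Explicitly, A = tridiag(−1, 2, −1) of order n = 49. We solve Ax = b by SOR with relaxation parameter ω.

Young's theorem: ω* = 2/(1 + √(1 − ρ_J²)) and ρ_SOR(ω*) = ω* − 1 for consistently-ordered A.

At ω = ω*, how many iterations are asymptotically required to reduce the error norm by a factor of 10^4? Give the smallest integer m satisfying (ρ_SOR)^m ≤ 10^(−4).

m = 74

n=49: λ(B_J) = 1 − λ(A)/2 = cos(kπ/50); k=1 gives ρ_J = 0.9980267.
root = sin(π/50) = 0.0627905  (since 1−cos² = sin²).
[ω*] 2 ÷ (1 + 0.0627905) = 2 ÷ 1.0627905 = 1.8818384.
ρ(B_{ω*}) = ω*−1 = 0.8818384
For 4 digits: m = 4·ln10 / (−ln 0.8818384) = 9.21034/0.125746 = 73.246; round up → m = 74.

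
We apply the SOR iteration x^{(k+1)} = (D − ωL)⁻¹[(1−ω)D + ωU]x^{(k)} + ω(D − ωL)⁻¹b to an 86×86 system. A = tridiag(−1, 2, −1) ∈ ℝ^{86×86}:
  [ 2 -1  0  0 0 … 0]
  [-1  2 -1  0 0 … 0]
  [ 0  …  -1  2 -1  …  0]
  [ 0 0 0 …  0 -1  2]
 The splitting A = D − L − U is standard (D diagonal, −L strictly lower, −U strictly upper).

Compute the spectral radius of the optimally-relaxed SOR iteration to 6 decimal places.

spectrum of D⁻¹(L+U) = {cos(kπ/87) : 1≤k≤86}; ρ_J = cos(π/87) = 0.999348.
root = sin(π/87) = 0.0361024  (since 1−cos² = sin²).
[ω*] 2 ÷ (1 + 0.0361024) = 2 ÷ 1.0361024 = 1.930311.
Hence ρ(B_{ω*}) = 1.930311 − 1 = 0.930311.

ρ_SOR = 0.930311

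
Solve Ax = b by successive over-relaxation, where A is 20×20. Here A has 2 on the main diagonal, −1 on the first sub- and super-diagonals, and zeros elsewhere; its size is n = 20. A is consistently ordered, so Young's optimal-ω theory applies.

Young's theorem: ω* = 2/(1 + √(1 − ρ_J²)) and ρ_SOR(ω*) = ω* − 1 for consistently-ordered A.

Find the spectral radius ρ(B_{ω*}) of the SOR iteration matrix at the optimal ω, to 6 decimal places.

B_J for the 20×20 system has eigenvalues cos(kπ/21); ρ_J = cos(π/21) = 0.988831.
√(1−ρ_J²) simplifies to sin(π/21) = 0.1490423.
ω* = 2 / (1 + 0.1490423) = 2 / 1.1490423 ≈ 1.740580.
ρ_SOR = ω* − 1 = 1.740580 − 1 = 0.740580.

ρ_SOR = 0.740580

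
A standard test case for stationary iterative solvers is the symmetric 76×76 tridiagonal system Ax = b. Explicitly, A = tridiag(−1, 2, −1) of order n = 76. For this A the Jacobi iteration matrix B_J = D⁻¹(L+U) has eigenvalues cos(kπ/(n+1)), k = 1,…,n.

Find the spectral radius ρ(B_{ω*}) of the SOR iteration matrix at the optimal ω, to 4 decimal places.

spectrum of D⁻¹(L+U) = {cos(kπ/77) : 1≤k≤76}; ρ_J = cos(π/77) = 0.9992.
root = sin(π/77) = 0.04079  (since 1−cos² = sin²).
ω* = 2/(1 + 0.04079) = 2/1.04079 = 1.9216.
ρ(B_{ω*}) = ω*−1 = 0.9216

ρ_SOR = 0.9216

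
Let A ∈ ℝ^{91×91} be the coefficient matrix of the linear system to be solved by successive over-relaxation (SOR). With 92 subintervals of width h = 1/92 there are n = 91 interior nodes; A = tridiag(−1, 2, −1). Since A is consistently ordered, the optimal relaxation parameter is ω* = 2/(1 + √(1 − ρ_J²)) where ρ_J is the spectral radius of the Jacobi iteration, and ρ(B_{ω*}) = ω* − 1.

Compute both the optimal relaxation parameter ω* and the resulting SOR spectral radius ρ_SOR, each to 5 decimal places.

n=91: λ(B_J) = 1 − λ(A)/2 = cos(kπ/92); k=1 gives ρ_J = 0.99942.
1 − cos²(π/92) = sin²(π/92) ⇒ √(1−ρ_J²) = sin(π/92) = 0.034141.
ω* = 2 / (1 + 0.034141) = 2 / 1.034141 ≈ 1.93397.
Hence ρ(B_{ω*}) = 1.93397 − 1 = 0.93397.

ω* = 1.93397, ρ_SOR = 0.93397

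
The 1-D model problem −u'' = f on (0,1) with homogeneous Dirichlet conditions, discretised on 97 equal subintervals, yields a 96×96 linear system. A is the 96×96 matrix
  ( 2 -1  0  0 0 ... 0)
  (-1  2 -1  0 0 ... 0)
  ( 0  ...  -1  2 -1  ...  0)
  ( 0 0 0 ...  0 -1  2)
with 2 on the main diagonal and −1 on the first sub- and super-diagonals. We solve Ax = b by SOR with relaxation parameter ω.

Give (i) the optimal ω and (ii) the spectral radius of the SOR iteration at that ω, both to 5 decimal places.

spectrum of D⁻¹(L+U) = {cos(kπ/97) : 1≤k≤96}; ρ_J = cos(π/97) = 0.99948.
√(1 − cos²(π/97)) = sin(π/97) ≈ 0.032382.
So ω* = 2/1.032382 = 1.93727 (Young).
[ρ_SOR] ω* − 1 = 0.93727.

ω* = 1.93727, ρ_SOR = 0.93727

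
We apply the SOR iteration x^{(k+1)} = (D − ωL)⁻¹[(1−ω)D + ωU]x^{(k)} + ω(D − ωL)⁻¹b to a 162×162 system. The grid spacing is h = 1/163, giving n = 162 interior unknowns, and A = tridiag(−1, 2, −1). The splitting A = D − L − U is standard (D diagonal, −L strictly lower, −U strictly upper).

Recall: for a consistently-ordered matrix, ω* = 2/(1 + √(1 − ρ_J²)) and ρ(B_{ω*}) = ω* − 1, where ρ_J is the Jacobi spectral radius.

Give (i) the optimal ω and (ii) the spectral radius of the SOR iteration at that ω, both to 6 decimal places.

With n=162, ρ(Jacobi) = cos(π/163) = 0.999814.
√(1−ρ_J²) = |sin(π/163)| = 0.0192724
So ω* = 2/1.0192724 = 1.962184 (Young).
ρ(B_{ω*}) = ω*−1 = 0.962184

ω* = 1.962184, ρ_SOR = 0.962184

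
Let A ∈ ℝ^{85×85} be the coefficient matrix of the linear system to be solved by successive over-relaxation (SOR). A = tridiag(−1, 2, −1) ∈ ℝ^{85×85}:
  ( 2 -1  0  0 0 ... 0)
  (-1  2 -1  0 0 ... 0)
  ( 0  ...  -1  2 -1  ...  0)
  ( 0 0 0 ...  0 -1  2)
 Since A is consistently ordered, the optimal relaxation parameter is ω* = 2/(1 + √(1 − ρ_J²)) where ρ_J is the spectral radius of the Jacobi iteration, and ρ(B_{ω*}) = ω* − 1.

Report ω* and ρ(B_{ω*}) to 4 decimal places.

½·tridiag(1,0,1) at n=85: λ_k = cos(kπ/86); max |λ| at k=1 ⇒ ρ_J = cos(π/86) ≈ 0.9993.
√(1−ρ_J²) simplifies to sin(π/86) = 0.03652.
Then 2/(1+√(1−ρ_J²)) = 2/(1+0.03652); ω* = 2/1.03652 = 1.9295.
At ω = 1.9295 every |λ(B_ω)| = ω−1, so ρ_SOR = 0.9295.

ω* = 1.9295, ρ_SOR = 0.9295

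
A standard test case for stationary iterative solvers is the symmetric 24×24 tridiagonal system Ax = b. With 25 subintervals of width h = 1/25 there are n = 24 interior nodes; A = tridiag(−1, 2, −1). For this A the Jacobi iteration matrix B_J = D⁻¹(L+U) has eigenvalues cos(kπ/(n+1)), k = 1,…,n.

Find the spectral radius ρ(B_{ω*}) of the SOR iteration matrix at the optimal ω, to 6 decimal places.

ρ_SOR = 0.777251

ρ_J = max_k |cos(kπ/25)| = cos(π/25) = 0.992115
√(1−ρ_J²) simplifies to sin(π/25) = 0.1253332.
ω* = 2/(1 + 0.1253332) = 2/1.1253332 = 1.777251.
[ρ_SOR] ω* − 1 = 0.777251.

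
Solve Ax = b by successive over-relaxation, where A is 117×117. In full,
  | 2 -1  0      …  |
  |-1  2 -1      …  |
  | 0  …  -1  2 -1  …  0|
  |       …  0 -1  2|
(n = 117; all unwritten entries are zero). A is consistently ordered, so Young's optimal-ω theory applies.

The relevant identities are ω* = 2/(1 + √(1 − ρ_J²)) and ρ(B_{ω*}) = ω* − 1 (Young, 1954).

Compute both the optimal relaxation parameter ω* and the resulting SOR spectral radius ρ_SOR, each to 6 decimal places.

ω* = 1.948140, ρ_SOR = 0.948140

spectrum of D⁻¹(L+U) = {cos(kπ/118) : 1≤k≤117}; ρ_J = cos(π/118) = 0.999646.
1 − cos²(π/118) = sin²(π/118) ⇒ √(1−ρ_J²) = sin(π/118) = 0.0266205.
So ω* = 2/1.0266205 = 1.948140 (Young).
At ω = 1.948140 every |λ(B_ω)| = ω−1, so ρ_SOR = 0.948140.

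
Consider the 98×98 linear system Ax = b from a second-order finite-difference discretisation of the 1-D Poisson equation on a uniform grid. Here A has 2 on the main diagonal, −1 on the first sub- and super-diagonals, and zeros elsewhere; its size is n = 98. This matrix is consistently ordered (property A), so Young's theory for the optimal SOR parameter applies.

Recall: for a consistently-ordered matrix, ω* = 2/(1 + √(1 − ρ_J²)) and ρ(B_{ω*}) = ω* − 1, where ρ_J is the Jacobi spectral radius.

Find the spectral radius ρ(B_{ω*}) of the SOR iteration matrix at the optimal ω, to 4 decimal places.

n=98: λ(B_J) = 1 − λ(A)/2 = cos(kπ/99); k=1 gives ρ_J = 0.9995.
√(1−ρ_J²) simplifies to sin(π/99) = 0.03173.
ω* = 2/(1+0.03173) = 1.9385
and ρ(B_{ω*}) = 1.9385 − 1 = 0.9385.

ρ_SOR = 0.9385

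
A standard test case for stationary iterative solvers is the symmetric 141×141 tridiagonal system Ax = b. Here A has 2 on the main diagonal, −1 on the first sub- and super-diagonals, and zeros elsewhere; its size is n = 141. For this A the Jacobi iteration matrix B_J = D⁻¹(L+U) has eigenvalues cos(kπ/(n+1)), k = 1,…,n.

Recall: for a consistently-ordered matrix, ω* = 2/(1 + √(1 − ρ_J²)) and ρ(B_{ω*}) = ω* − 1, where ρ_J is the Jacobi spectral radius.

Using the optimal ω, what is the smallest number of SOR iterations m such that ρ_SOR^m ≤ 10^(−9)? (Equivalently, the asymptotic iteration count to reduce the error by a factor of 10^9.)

m = 469

With n=141, ρ(Jacobi) = cos(π/142) = 0.9997553.
1 − cos²(π/142) = sin²(π/142) ⇒ √(1−ρ_J²) = sin(π/142) = 0.0221221.
Young: ω* = 2/(1+√(1−ρ_J²)) = 2/(1+0.0221221) = 2/1.0221221 = 1.9567134.
[ρ_SOR] ω* − 1 = 0.9567134.
Need (0.9567134)^m ≤ 10^(−9): m ≥ 9·ln10/|ln 0.9567134| = 20.7233/0.0442514 = 468.308 ⇒ m = 469.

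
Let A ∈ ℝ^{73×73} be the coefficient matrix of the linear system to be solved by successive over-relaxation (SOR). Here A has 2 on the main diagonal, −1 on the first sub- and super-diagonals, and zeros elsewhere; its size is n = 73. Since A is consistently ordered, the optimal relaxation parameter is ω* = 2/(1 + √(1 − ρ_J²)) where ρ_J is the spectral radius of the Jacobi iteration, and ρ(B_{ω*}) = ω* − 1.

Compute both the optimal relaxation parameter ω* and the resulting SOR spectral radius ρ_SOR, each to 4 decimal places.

spectrum of D⁻¹(L+U) = {cos(kπ/74) : 1≤k≤73}; ρ_J = cos(π/74) = 0.9991.
√(1−ρ_J²) simplifies to sin(π/74) = 0.04244.
ω* = 2 / (1 + 0.04244) = 2 / 1.04244 ≈ 1.9186.
ρ_SOR = ω* − 1 = 1.9186 − 1 = 0.9186.

ω* = 1.9186, ρ_SOR = 0.9186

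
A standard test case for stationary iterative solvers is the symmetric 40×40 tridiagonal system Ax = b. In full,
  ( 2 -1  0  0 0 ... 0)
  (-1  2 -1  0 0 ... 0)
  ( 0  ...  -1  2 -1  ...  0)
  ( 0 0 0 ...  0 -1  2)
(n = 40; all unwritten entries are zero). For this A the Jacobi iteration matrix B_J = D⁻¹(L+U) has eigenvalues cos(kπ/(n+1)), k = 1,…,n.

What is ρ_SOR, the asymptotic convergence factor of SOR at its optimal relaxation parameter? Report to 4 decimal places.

½·tridiag(1,0,1) at n=40: λ_k = cos(kπ/41); max |λ| at k=1 ⇒ ρ_J = cos(π/41) ≈ 0.9971.
√(1−ρ_J²) simplifies to sin(π/41) = 0.07655.
[ω*] 2 ÷ (1 + 0.07655) = 2 ÷ 1.07655 = 1.8578.
ρ_SOR = ω* − 1 ≈ 0.8578.

ρ_SOR = 0.8578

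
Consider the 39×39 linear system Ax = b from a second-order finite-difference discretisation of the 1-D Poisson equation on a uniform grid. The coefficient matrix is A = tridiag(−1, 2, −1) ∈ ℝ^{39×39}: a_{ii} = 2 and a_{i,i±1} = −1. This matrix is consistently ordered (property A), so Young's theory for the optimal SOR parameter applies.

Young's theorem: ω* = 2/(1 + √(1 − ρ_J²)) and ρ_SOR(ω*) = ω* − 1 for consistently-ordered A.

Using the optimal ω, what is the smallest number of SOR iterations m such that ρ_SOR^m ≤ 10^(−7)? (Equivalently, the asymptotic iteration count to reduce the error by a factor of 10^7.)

spectrum of D⁻¹(L+U) = {cos(kπ/40) : 1≤k≤39}; ρ_J = cos(π/40) = 0.9969173.
√(1−ρ_J²) = |sin(π/40)| = 0.0784591
ω* = 2/(1+0.0784591) = 1.8544978
Hence ρ(B_{ω*}) = 1.8544978 − 1 = 0.8544978.
Need (0.8544978)^m ≤ 10^(−7): m ≥ 7·ln10/|ln 0.8544978| = 16.1181/0.157241 = 102.506 ⇒ m = 103.

m = 103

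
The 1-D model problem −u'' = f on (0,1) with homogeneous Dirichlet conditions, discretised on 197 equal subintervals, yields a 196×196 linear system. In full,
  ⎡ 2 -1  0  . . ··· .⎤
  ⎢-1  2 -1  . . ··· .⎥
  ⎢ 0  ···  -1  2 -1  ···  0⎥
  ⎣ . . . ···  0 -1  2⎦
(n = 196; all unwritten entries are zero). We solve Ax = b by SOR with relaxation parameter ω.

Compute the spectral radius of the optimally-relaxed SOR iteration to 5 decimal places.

n=196: λ(B_J) = 1 − λ(A)/2 = cos(kπ/197); k=1 gives ρ_J = 0.99987.
√(1 − cos²(π/197)) = sin(π/197) ≈ 0.015946.
ω* = 2/(1+0.015946) = 1.96861
[ρ_SOR] ω* − 1 = 0.96861.

ρ_SOR = 0.96861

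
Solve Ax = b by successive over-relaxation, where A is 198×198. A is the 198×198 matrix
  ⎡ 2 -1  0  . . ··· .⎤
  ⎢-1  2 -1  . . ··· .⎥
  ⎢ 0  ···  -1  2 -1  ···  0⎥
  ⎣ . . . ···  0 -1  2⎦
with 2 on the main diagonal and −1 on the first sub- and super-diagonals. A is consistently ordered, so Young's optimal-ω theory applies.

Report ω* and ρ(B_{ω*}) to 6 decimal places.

With n=198, ρ(Jacobi) = cos(π/199) = 0.999875.
√(1 − cos²(π/199)) = sin(π/199) ≈ 0.0157862.
[ω*] 2 ÷ (1 + 0.0157862) = 2 ÷ 1.0157862 = 1.968918.
ρ(B_{ω*}) = ω*−1 = 0.968918

ω* = 1.968918, ρ_SOR = 0.968918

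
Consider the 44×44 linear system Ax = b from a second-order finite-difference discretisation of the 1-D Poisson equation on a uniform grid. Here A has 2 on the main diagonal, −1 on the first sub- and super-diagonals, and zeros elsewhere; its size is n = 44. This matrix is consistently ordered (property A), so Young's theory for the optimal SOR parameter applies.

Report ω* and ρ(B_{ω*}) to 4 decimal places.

ω* = 1.8696, ρ_SOR = 0.8696

With n=44, ρ(Jacobi) = cos(π/45) = 0.9976.
root = sin(π/45) = 0.06976  (since 1−cos² = sin²).
[ω*] 2 ÷ (1 + 0.06976) = 2 ÷ 1.06976 = 1.8696.
Hence ρ(B_{ω*}) = 1.8696 − 1 = 0.8696.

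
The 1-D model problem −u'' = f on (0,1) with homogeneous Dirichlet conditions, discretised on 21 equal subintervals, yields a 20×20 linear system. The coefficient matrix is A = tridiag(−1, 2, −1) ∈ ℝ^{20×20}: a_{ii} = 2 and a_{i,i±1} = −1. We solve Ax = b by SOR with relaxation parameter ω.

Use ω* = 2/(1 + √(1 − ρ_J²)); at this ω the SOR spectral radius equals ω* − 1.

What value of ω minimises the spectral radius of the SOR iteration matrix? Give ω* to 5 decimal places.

½·tridiag(1,0,1) at n=20: λ_k = cos(kπ/21); max |λ| at k=1 ⇒ ρ_J = cos(π/21) ≈ 0.98883.
√(1 − cos²(π/21)) = sin(π/21) ≈ 0.149042.
Then 2/(1+√(1−ρ_J²)) = 2/(1+0.149042); ω* = 2/1.149042 = 1.74058.
Hence ρ(B_{ω*}) = 1.74058 − 1 = 0.74058.

ω* = 1.74058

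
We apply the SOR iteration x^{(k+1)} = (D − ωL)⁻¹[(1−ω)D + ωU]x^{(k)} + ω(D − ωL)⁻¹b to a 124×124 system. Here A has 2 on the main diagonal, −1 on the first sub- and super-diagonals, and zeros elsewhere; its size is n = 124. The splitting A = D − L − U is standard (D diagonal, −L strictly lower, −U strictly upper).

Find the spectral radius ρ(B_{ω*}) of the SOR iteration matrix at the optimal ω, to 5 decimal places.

ρ_SOR = 0.95097

ρ_J = max_k |cos(kπ/125)| = cos(π/125) = 0.99968
√(1 − cos²(π/125)) = sin(π/125) ≈ 0.025130.
Young: ω* = 2/(1+√(1−ρ_J²)) = 2/(1+0.025130) = 2/1.025130 = 1.95097.
ρ_SOR = ω* − 1 = 1.95097 − 1 = 0.95097.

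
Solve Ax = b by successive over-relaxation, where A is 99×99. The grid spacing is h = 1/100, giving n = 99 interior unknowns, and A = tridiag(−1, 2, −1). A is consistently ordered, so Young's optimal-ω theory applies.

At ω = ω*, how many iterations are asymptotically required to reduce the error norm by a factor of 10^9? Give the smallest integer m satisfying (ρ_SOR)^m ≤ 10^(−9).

m = 330

With n=99, ρ(Jacobi) = cos(π/100) = 0.9995066.
√(1−ρ_J²) = |sin(π/100)| = 0.0314108
ω* = 2 / (1 + 0.0314108) = 2 / 1.0314108 ≈ 1.9390916.
ρ(B_{ω*}) = ω*−1 = 0.9390916
m ≥ 9·ln10 / (−ln 0.9390916) = 329.767; smallest integer m = 330.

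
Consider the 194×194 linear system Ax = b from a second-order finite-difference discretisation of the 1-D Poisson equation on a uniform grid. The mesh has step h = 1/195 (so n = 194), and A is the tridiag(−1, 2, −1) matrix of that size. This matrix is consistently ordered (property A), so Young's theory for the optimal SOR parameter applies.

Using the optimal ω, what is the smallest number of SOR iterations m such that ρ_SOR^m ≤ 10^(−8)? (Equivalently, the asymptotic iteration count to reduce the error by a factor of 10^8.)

m = 572

n=194: λ(B_J) = 1 − λ(A)/2 = cos(kπ/195); k=1 gives ρ_J = 0.9998702.
1 − cos²(π/195) = sin²(π/195) ⇒ √(1−ρ_J²) = sin(π/195) = 0.0161100.
ω* = 2/(1 + 0.0161100) = 2/1.0161100 = 1.9682908.
Hence ρ(B_{ω*}) = 1.9682908 − 1 = 0.9682908.
ρ_SOR^m ≤ 10^(−8) ⇔ m ≥ 8·ln10/(−ln 0.9682908) = 18.4207/0.0322228 = 571.667; m = ⌈571.667⌉ = 572.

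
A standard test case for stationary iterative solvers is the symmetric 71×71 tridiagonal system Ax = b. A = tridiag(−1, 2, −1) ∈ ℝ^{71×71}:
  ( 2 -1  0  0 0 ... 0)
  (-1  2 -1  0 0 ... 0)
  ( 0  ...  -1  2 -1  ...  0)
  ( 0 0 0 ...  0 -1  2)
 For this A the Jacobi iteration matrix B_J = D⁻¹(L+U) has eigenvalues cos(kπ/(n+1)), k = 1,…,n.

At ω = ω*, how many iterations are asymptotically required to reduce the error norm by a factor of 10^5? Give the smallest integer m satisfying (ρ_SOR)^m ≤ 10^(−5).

ρ_J = max_k |cos(kπ/72)| = cos(π/72) = 0.9990482
1 − cos²(π/72) = sin²(π/72) ⇒ √(1−ρ_J²) = sin(π/72) = 0.0436194.
So ω* = 2/1.0436194 = 1.9164075 (Young).
ρ_SOR = ω* − 1 ≈ 0.9164075.
ρ_SOR^m ≤ 10^(−5) ⇔ m ≥ 5·ln10/(−ln 0.9164075) = 11.5129/0.0872941 = 131.886; m = ⌈131.886⌉ = 132.

m = 132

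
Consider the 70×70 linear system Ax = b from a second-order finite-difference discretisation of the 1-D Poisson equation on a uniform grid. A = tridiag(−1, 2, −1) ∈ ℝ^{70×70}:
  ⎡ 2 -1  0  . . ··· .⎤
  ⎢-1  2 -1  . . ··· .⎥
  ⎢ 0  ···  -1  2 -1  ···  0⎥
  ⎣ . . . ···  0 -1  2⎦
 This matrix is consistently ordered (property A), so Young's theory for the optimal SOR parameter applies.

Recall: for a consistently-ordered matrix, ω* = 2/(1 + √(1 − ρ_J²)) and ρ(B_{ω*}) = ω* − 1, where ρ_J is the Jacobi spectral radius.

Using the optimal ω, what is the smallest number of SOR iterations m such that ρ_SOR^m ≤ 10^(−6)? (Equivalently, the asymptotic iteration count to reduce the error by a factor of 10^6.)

With n=70, ρ(Jacobi) = cos(π/71) = 0.9990212.
√(1 − cos²(π/71)) = sin(π/71) ≈ 0.0442333.
[ω*] 2 ÷ (1 + 0.0442333) = 2 ÷ 1.0442333 = 1.9152808.
ρ(B_{ω*}) = ω*−1 = 0.9152808
(0.9152808)^m ≤ 10^{−6}  ⇒  m·ln(0.9152808) ≤ −6·ln10  ⇒  m ≥ 156.064  ⇒  m = 157

m = 157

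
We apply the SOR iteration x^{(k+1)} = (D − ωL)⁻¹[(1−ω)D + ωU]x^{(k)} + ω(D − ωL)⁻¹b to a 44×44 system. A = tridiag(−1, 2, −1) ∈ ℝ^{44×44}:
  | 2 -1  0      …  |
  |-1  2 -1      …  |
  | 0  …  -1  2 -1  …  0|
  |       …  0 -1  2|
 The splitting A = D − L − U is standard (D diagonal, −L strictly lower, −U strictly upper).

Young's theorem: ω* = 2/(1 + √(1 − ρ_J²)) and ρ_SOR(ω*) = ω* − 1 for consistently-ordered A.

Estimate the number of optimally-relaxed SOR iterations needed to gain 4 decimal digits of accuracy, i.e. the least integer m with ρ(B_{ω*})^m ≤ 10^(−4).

ρ_J = max_k |cos(kπ/45)| = cos(π/45) = 0.9975641
√(1−ρ_J²) = |sin(π/45)| = 0.0697565
ω* = 2/(1+0.0697565) = 1.8695843
ρ_SOR = ω* − 1 ≈ 0.8695843.
For 4 digits: m = 4·ln10 / (−ln 0.8695843) = 9.21034/0.13974 = 65.911; round up → m = 66.

m = 66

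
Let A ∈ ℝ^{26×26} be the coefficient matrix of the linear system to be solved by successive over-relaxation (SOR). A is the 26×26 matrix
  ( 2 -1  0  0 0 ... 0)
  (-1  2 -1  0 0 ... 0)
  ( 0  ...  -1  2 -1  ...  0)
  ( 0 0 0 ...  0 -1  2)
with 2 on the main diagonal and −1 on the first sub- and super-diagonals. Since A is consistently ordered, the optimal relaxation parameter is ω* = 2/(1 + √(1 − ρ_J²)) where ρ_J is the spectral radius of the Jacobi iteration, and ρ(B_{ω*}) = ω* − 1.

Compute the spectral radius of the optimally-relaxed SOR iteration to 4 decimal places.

ρ_SOR = 0.7920

With n=26, ρ(Jacobi) = cos(π/27) = 0.9932.
root = sin(π/27) = 0.11609  (since 1−cos² = sin²).
Young: ω* = 2/(1+√(1−ρ_J²)) = 2/(1+0.11609) = 2/1.11609 = 1.7920.
ρ_SOR = ω* − 1 ≈ 0.7920.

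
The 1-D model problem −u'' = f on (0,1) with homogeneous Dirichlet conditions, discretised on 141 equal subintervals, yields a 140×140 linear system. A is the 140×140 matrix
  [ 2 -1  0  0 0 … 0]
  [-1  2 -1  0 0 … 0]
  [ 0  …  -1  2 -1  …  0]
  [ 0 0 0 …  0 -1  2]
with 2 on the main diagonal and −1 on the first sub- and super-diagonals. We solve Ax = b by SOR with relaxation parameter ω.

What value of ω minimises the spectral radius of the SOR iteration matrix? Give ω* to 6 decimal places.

spectrum of D⁻¹(L+U) = {cos(kπ/141) : 1≤k≤140}; ρ_J = cos(π/141) = 0.999752.
√(1−ρ_J²) simplifies to sin(π/141) = 0.0222790.
ω* = 2/(1+0.0222790) = 1.956413
[ρ_SOR] ω* − 1 = 0.956413.

ω* = 1.956413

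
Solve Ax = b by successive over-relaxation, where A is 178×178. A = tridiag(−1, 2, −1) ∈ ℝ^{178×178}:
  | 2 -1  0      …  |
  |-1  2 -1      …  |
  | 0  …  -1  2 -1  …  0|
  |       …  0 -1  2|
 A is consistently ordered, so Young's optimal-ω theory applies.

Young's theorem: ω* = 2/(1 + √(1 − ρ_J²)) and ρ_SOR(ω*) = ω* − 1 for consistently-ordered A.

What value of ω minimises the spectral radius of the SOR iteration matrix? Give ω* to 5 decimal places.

B_J for the 178×178 system has eigenvalues cos(kπ/179); ρ_J = cos(π/179) = 0.99985.
√(1−ρ_J²) simplifies to sin(π/179) = 0.017550.
ω* = 2 / (1 + 0.017550) = 2 / 1.017550 ≈ 1.96551.
ρ_SOR = ω* − 1 = 1.96551 − 1 = 0.96551.

ω* = 1.96551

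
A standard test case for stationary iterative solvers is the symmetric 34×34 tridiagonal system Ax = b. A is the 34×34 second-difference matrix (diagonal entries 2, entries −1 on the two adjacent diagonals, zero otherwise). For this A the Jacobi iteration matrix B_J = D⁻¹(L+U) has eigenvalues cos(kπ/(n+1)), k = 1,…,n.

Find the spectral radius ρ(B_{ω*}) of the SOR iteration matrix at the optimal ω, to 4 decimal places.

[ρ_J] n=34: ρ(B_J) = cos(π/(n+1)) = cos(π/35) = 0.9960.
√(1−ρ_J²) simplifies to sin(π/35) = 0.08964.
ω* = 2/(1+0.08964) = 1.8355
Hence ρ(B_{ω*}) = 1.8355 − 1 = 0.8355.

ρ_SOR = 0.8355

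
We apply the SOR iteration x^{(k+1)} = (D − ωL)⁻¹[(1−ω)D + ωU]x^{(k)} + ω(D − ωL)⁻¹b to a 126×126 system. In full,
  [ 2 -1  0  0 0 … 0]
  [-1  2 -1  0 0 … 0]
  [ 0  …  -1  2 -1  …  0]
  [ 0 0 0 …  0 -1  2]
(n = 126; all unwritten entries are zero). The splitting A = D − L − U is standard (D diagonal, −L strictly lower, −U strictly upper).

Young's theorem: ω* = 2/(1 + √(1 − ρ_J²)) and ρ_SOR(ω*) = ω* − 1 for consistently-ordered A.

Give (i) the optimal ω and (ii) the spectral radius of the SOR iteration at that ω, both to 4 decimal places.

B_J for the 126×126 system has eigenvalues cos(kπ/127); ρ_J = cos(π/127) = 0.9997.
√(1−ρ_J²) simplifies to sin(π/127) = 0.02473.
Young: ω* = 2/(1+√(1−ρ_J²)) = 2/(1+0.02473) = 2/1.02473 = 1.9517.
Hence ρ(B_{ω*}) = 1.9517 − 1 = 0.9517.

ω* = 1.9517, ρ_SOR = 0.9517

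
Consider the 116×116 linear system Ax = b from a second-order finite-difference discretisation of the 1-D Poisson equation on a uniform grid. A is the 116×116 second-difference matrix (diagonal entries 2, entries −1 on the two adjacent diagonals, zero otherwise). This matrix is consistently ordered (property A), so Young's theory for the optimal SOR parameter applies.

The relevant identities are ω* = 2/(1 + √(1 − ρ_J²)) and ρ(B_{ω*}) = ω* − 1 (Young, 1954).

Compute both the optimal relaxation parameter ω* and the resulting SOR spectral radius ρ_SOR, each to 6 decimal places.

spectrum of D⁻¹(L+U) = {cos(kπ/117) : 1≤k≤116}; ρ_J = cos(π/117) = 0.999640.
root = sin(π/117) = 0.0268480  (since 1−cos² = sin²).
Then 2/(1+√(1−ρ_J²)) = 2/(1+0.0268480); ω* = 2/1.0268480 = 1.947708.
[ρ_SOR] ω* − 1 = 0.947708.

ω* = 1.947708, ρ_SOR = 0.947708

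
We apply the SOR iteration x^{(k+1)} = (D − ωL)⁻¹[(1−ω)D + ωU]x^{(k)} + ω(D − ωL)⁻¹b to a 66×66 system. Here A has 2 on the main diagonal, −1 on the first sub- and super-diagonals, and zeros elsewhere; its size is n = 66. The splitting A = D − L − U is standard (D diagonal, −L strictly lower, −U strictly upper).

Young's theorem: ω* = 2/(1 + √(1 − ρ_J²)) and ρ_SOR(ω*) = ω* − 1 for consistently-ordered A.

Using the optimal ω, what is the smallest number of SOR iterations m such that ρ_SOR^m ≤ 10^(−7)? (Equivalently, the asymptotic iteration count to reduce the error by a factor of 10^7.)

m = 172

ρ_J = max_k |cos(kπ/67)| = cos(π/67) = 0.9989009
root = sin(π/67) = 0.0468723  (since 1−cos² = sin²).
So ω* = 2/1.0468723 = 1.9104527 (Young).
[ρ_SOR] ω* − 1 = 0.9104527.
Need (0.9104527)^m ≤ 10^(−7): m ≥ 7·ln10/|ln 0.9104527| = 16.1181/0.0938133 = 171.810 ⇒ m = 172.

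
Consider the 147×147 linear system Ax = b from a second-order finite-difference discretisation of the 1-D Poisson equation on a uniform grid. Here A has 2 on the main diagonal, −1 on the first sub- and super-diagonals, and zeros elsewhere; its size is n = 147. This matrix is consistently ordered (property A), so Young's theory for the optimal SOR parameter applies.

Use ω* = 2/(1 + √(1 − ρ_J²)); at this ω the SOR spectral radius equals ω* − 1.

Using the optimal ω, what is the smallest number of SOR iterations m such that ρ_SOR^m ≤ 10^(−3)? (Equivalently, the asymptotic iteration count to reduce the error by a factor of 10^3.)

m = 163

ρ_J = max_k |cos(kπ/148)| = cos(π/148) = 0.9997747
1 − cos²(π/148) = sin²(π/148) ⇒ √(1−ρ_J²) = sin(π/148) = 0.0212254.
ω* = 2/(1 + 0.0212254) = 2/1.0212254 = 1.9584315.
ρ(B_{ω*}) = ω*−1 = 0.9584315
Need (0.9584315)^m ≤ 10^(−3): m ≥ 3·ln10/|ln 0.9584315| = 6.90776/0.0424572 = 162.699 ⇒ m = 163.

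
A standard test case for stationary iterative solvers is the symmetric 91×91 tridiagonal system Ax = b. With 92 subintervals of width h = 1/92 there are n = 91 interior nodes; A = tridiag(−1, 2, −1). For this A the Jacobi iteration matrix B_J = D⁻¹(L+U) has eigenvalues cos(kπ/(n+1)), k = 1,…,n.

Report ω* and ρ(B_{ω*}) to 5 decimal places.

spectrum of D⁻¹(L+U) = {cos(kπ/92) : 1≤k≤91}; ρ_J = cos(π/92) = 0.99942.
√(1−ρ_J²) simplifies to sin(π/92) = 0.034141.
Then 2/(1+√(1−ρ_J²)) = 2/(1+0.034141); ω* = 2/1.034141 = 1.93397.
At ω = 1.93397 every |λ(B_ω)| = ω−1, so ρ_SOR = 0.93397.

ω* = 1.93397, ρ_SOR = 0.93397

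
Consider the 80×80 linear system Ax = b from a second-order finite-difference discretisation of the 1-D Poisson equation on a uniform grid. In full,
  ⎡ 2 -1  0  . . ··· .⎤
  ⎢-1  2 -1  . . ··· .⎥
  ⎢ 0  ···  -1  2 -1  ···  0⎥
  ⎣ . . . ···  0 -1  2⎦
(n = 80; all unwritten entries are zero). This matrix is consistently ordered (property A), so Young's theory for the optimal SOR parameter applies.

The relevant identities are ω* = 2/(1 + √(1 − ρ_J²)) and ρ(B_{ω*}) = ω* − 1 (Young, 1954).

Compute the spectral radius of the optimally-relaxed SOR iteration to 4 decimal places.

ρ_SOR = 0.9253

B_J for the 80×80 system has eigenvalues cos(kπ/81); ρ_J = cos(π/81) = 0.9992.
√(1−ρ_J²) = |sin(π/81)| = 0.03878
So ω* = 2/1.03878 = 1.9253 (Young).
ρ(B_{ω*}) = ω*−1 = 0.9253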